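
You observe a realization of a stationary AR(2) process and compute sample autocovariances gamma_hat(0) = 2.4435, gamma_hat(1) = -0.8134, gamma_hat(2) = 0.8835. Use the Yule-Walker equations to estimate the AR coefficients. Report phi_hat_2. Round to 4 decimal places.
\hat\phi_{2} = 0.2820

The Yule-Walker equations for an AR(p) process read, in matrix form,
  Gamma_p phi = r_p,   with   (Gamma_p)_{ij} = gamma(|i - j|),
                       (r_p)_i = gamma(i),   i,j = 1..p.
Substitute the sample gammas (Toeplitz matrix and right-hand side of size 2):
  Gamma_p = [[2.4435, -0.8134], [-0.8134, 2.4435]]
  r_p     = [-0.8134, 0.8835]
Written out:
  2.4435 phi_1 - 0.8134 phi_2 = -0.8134
  -0.8134 phi_1 + 2.4435 phi_2 = 0.8835
Solve by Cramer's rule:
  det = gamma(0)^2 - gamma(1)^2 = (2.4435)^2 - (-0.8134)^2 = 5.97069225 - 0.66161956 = 5.30907269
  phi_hat_1 = [gamma(1) gamma(0) - gamma(1) gamma(2)] / det = [(-0.8134)(2.4435) - (-0.8134)(0.8835)] / 5.30907269 = -1.268904 / 5.30907269 = -0.239
  phi_hat_2 = [gamma(0) gamma(2) - gamma(1)^2] / det = [(2.4435)(0.8835) - (-0.8134)^2] / 5.30907269 = 1.49721269 / 5.30907269 = 0.282
So phi_hat = [-0.2390, 0.2820].
Therefore phi_hat_2 = 0.2820.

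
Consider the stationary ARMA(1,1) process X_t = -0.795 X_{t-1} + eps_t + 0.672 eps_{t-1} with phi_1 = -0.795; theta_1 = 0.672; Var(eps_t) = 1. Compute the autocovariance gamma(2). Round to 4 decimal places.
\gamma(2) = 0.1238

Multiply the model equation by X_{t-k} and take expectations. With theta_0 = psi_0 = 1 and psi_j the MA(infinity) weights, this gives
  gamma(k) - sum_i phi_i gamma(k-i) = c_k,
  c_k = sigma^2 * sum_{j=k..q} theta_j psi_{j-k}   (c_k = 0 for k > q),
using gamma(-m) = gamma(m).
psi-weights needed (psi_j = theta_j + sum_i phi_i psi_{j-i}):
  psi_1 = theta_1 + phi_1 = 0.672 + (-0.795) = -0.123
Right-hand sides:
  c_0 = sigma^2 (1 + theta_1 psi_1) = 1 * (1 + (0.672)(-0.123)) = 1 * 0.917344 = 0.917344
  c_1 = sigma^2 theta_1 = 1 * (0.672) = 0.672
  c_2 = 0
Equations for k = 0 and k = 1 (AR order 1):
  gamma(0) = phi_1 gamma(1) + c_0
  gamma(1) = phi_1 gamma(0) + c_1
Substituting the second into the first: gamma(0) (1 - phi_1^2) = c_0 + phi_1 c_1, so
  gamma(0) = (c_0 + phi_1 c_1) / (1 - phi_1^2) = (0.917344 + (-0.795)(0.672)) / (1 - (-0.795)^2) = 0.383104 / 0.367975 = 1.041114.
  gamma(1) = phi_1 gamma(0) + c_1 = (-0.795)(1.041114) + (0.672) = -0.155686.
For k = 2 (> q): gamma(2) = phi_1 gamma(1) = (-0.795)(-0.155686) = 0.12377.
Therefore gamma(2) = 0.1238 (to 4 decimal places).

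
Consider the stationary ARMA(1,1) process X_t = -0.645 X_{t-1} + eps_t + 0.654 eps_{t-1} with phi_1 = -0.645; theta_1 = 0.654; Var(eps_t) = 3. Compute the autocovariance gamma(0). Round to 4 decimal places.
\gamma(0) = 3.0004

Multiply the model equation by X_{t-k} and take expectations. With theta_0 = psi_0 = 1 and psi_j the MA(infinity) weights, this gives
  gamma(k) - sum_i phi_i gamma(k-i) = c_k,
  c_k = sigma^2 * sum_{j=k..q} theta_j psi_{j-k}   (c_k = 0 for k > q),
using gamma(-m) = gamma(m).
psi-weights needed (psi_j = theta_j + sum_i phi_i psi_{j-i}):
  psi_1 = theta_1 + phi_1 = 0.654 + (-0.645) = 0.009
Right-hand sides:
  c_0 = sigma^2 (1 + theta_1 psi_1) = 3 * (1 + (0.654)(0.009)) = 3 * 1.005886 = 3.017658
  c_1 = sigma^2 theta_1 = 3 * (0.654) = 1.962
  c_2 = 0
Equations for k = 0 and k = 1 (AR order 1):
  gamma(0) = phi_1 gamma(1) + c_0
  gamma(1) = phi_1 gamma(0) + c_1
Substituting the second into the first: gamma(0) (1 - phi_1^2) = c_0 + phi_1 c_1, so
  gamma(0) = (c_0 + phi_1 c_1) / (1 - phi_1^2) = (3.017658 + (-0.645)(1.962)) / (1 - (-0.645)^2) = 1.752168 / 0.583975 = 3.000416.
Therefore gamma(0) = 3.0004 (to 4 decimal places).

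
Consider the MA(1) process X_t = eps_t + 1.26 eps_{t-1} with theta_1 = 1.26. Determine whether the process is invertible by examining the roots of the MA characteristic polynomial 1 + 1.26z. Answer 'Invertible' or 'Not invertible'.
\text{Not invertible}

The MA(q) characteristic polynomial is P(z) = 1 + 1.26z.
Invertibility requires all roots to lie outside the unit circle, i.e. |z| > 1 for every root.
This is linear in z: 1 + (1.26) z = 0  =>  z = -1/(1.26) = -0.793651,  |z| = 0.793651.
Moduli of all roots: 0.7937.
All moduli strictly greater than 1? No.
Verdict: Not invertible.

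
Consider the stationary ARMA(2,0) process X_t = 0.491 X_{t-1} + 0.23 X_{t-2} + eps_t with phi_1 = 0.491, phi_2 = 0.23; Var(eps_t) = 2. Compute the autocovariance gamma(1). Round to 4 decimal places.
\gamma(1) = 2.2693

Multiply the model equation by X_{t-k} and take expectations. With theta_0 = psi_0 = 1 and psi_j the MA(infinity) weights, this gives
  gamma(k) - sum_i phi_i gamma(k-i) = c_k,
  c_k = sigma^2 * sum_{j=k..q} theta_j psi_{j-k}   (c_k = 0 for k > q),
using gamma(-m) = gamma(m).
Pure AR (q = 0): c_0 = sigma^2 = 2, c_k = 0 for k >= 1.
Equations for k = 0, 1, 2 (AR order 2, c_2 = 0):
  (E0) gamma(0) = phi_1 gamma(1) + phi_2 gamma(2) + c_0
  (E1) gamma(1) = phi_1 gamma(0) + phi_2 gamma(1) + c_1
  (E2) gamma(2) = phi_1 gamma(1) + phi_2 gamma(0)
From (E1): gamma(1) = A gamma(0) + B with
  A = phi_1 / (1 - phi_2) = 0.491 / 0.77 = 0.637662,   B = c_1 / (1 - phi_2) = 0 / 0.77 = 0.
Insert (E2) into (E0): gamma(0) (1 - phi_2^2) = phi_1 (1 + phi_2) gamma(1) + c_0.
  phi_1 (1 + phi_2) = (0.491)(1.23) = 0.60393,   1 - phi_2^2 = 0.9471.
Replace gamma(1) by A gamma(0) + B and collect gamma(0):
  gamma(0) [0.9471 - (0.60393)(0.637662)] = c_0 = 2
  gamma(0) * 0.561997 = 2
  gamma(0) = 2 / 0.561997 = 3.55874.
  gamma(1) = A gamma(0) = (0.637662)(3.55874) = 2.269275.
Therefore gamma(1) = 2.2693 (to 4 decimal places).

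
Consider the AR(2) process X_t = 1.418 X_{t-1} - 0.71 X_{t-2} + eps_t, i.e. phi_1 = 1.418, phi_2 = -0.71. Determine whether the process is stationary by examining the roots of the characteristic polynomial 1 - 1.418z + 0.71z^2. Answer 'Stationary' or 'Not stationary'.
\text{Stationary}

The AR(p) characteristic polynomial is P(z) = 1 - 1.418z + 0.71z^2.
Stationarity requires all roots to lie outside the unit circle, i.e. |z| > 1 for every root.
Set 1 + (-1.418) z + (0.71) z^2 = 0, i.e. a z^2 + b z + c = 0 with a = 0.71, b = -1.418, c = 1.
Discriminant D = b^2 - 4ac = (-1.418)^2 - 4*(0.71)*1 = 2.010724 - (2.84) = -0.829276.
D < 0, so the roots are the complex-conjugate pair z = (-b +/- i sqrt(-D)) / (2a) = 0.9986 +/- 0.6413i.
For a conjugate pair |z|^2 = z * conj(z) = (product of roots) = c/a = 1/(0.71) = 1.408451, so |z| = sqrt(1.408451) = 1.1868 for both roots.
Moduli of all roots: 1.1868, 1.1868.
All moduli strictly greater than 1? Yes.
Verdict: Stationary.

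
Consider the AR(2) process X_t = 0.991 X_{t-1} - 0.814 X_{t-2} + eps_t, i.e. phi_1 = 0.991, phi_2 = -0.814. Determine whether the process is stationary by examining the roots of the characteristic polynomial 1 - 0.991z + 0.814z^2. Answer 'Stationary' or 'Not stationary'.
\text{Stationary}

The AR(p) characteristic polynomial is P(z) = 1 - 0.991z + 0.814z^2.
Stationarity requires all roots to lie outside the unit circle, i.e. |z| > 1 for every root.
Set 1 + (-0.991) z + (0.814) z^2 = 0, i.e. a z^2 + b z + c = 0 with a = 0.814, b = -0.991, c = 1.
Discriminant D = b^2 - 4ac = (-0.991)^2 - 4*(0.814)*1 = 0.982081 - (3.256) = -2.273919.
D < 0, so the roots are the complex-conjugate pair z = (-b +/- i sqrt(-D)) / (2a) = 0.6087 +/- 0.9263i.
For a conjugate pair |z|^2 = z * conj(z) = (product of roots) = c/a = 1/(0.814) = 1.228501, so |z| = sqrt(1.228501) = 1.1084 for both roots.
Moduli of all roots: 1.1084, 1.1084.
All moduli strictly greater than 1? Yes.
Verdict: Stationary.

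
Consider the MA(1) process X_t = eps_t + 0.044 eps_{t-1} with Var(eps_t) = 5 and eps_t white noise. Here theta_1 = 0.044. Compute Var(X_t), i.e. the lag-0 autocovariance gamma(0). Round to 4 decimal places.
\gamma(0) = 5.0097

For an MA(q) process X_t = eps_t + sum_i theta_i eps_{t-i} with
Var(eps_t) = sigma^2, the variance is
  gamma(0) = sigma^2 * (1 + sum_i theta_i^2).
  sum_i theta_i^2 = (0.044)^2 = 0.001936.
  gamma(0) = 5 * (1 + 0.001936) = 5 * 1.001936 = 5.00968, which rounds to 5.0097.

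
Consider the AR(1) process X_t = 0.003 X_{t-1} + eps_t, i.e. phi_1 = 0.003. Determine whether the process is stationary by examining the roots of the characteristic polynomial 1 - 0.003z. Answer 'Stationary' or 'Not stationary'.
\text{Stationary}

The AR(p) characteristic polynomial is P(z) = 1 - 0.003z.
Stationarity requires all roots to lie outside the unit circle, i.e. |z| > 1 for every root.
This is linear in z: 1 + (-0.003) z = 0  =>  z = -1/(-0.003) = 333.333333,  |z| = 333.333333.
Moduli of all roots: 333.3333.
All moduli strictly greater than 1? Yes.
Verdict: Stationary.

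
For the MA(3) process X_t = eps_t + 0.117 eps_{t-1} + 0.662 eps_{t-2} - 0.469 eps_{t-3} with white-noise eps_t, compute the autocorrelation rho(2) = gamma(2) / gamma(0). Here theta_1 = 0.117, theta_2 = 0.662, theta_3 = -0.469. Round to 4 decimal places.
\rho(2) = 0.3631

For an MA(q) process with theta_0 = 1, the autocovariance is
  gamma(k) = sigma^2 * sum_{i=0..q-k} theta_i * theta_{i+k},
and rho(k) = gamma(k) / gamma(0). Sigma^2 cancels.
  numerator   = (1)*(0.662) + (0.117)*(-0.469) = 0.607127.
  denominator = (1)^2 + (0.117)^2 + (0.662)^2 + (-0.469)^2 = 1.671894.
  rho(2) = 0.607127 / 1.671894 = 0.3631.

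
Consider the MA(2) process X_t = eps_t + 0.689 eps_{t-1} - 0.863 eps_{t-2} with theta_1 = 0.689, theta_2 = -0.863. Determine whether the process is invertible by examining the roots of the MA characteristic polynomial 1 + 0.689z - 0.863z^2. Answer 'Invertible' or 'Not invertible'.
\text{Not invertible}

The MA(q) characteristic polynomial is P(z) = 1 + 0.689z - 0.863z^2.
Invertibility requires all roots to lie outside the unit circle, i.e. |z| > 1 for every root.
Set 1 + (0.689) z + (-0.863) z^2 = 0, i.e. a z^2 + b z + c = 0 with a = -0.863, b = 0.689, c = 1.
Discriminant D = b^2 - 4ac = (0.689)^2 - 4*(-0.863)*1 = 0.474721 - (-3.452) = 3.926721.
D >= 0, so the roots are real: z = (-b +/- sqrt(D)) / (2a) = (-0.689 +/- 1.981596) / (-1.726).
  z_1 = (-0.689 + 1.981596) / (-1.726) = -0.7489,   |z_1| = 0.7489.
  z_2 = (-0.689 - 1.981596) / (-1.726) = 1.5473,   |z_2| = 1.5473.
Moduli of all roots: 0.7489, 1.5473.
All moduli strictly greater than 1? No.
Verdict: Not invertible.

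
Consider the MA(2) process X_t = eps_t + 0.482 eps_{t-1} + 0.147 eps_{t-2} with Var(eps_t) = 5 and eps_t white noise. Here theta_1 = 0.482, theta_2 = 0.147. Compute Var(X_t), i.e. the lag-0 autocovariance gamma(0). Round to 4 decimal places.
\gamma(0) = 6.2697

For an MA(q) process X_t = eps_t + sum_i theta_i eps_{t-i} with
Var(eps_t) = sigma^2, the variance is
  gamma(0) = sigma^2 * (1 + sum_i theta_i^2).
  sum_i theta_i^2 = (0.482)^2 + (0.147)^2 = 0.232324 + 0.021609 = 0.253933.
  gamma(0) = 5 * (1 + 0.253933) = 5 * 1.253933 = 6.269665, which rounds to 6.2697.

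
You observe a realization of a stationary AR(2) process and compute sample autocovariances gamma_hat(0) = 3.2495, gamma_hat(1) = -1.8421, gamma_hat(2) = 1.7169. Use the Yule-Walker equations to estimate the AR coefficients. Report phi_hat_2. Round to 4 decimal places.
\hat\phi_{2} = 0.3050

The Yule-Walker equations for an AR(p) process read, in matrix form,
  Gamma_p phi = r_p,   with   (Gamma_p)_{ij} = gamma(|i - j|),
                       (r_p)_i = gamma(i),   i,j = 1..p.
Substitute the sample gammas (Toeplitz matrix and right-hand side of size 2):
  Gamma_p = [[3.2495, -1.8421], [-1.8421, 3.2495]]
  r_p     = [-1.8421, 1.7169]
Written out:
  3.2495 phi_1 - 1.8421 phi_2 = -1.8421
  -1.8421 phi_1 + 3.2495 phi_2 = 1.7169
Solve by Cramer's rule:
  det = gamma(0)^2 - gamma(1)^2 = (3.2495)^2 - (-1.8421)^2 = 10.55925025 - 3.39333241 = 7.16591784
  phi_hat_1 = [gamma(1) gamma(0) - gamma(1) gamma(2)] / det = [(-1.8421)(3.2495) - (-1.8421)(1.7169)] / 7.16591784 = -2.82320246 / 7.16591784 = -0.394
  phi_hat_2 = [gamma(0) gamma(2) - gamma(1)^2] / det = [(3.2495)(1.7169) - (-1.8421)^2] / 7.16591784 = 2.18573414 / 7.16591784 = 0.305
So phi_hat = [-0.3940, 0.3050].
Therefore phi_hat_2 = 0.3050.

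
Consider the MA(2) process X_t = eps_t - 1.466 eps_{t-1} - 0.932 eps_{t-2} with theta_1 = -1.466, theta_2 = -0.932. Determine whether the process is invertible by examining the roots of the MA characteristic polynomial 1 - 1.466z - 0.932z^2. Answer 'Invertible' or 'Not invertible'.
\text{Not invertible}

The MA(q) characteristic polynomial is P(z) = 1 - 1.466z - 0.932z^2.
Invertibility requires all roots to lie outside the unit circle, i.e. |z| > 1 for every root.
Set 1 + (-1.466) z + (-0.932) z^2 = 0, i.e. a z^2 + b z + c = 0 with a = -0.932, b = -1.466, c = 1.
Discriminant D = b^2 - 4ac = (-1.466)^2 - 4*(-0.932)*1 = 2.149156 - (-3.728) = 5.877156.
D >= 0, so the roots are real: z = (-b +/- sqrt(D)) / (2a) = (1.466 +/- 2.424285) / (-1.864).
  z_1 = (1.466 + 2.424285) / (-1.864) = -2.0871,   |z_1| = 2.0871.
  z_2 = (1.466 - 2.424285) / (-1.864) = 0.5141,   |z_2| = 0.5141.
Moduli of all roots: 2.0871, 0.5141.
All moduli strictly greater than 1? No.
Verdict: Not invertible.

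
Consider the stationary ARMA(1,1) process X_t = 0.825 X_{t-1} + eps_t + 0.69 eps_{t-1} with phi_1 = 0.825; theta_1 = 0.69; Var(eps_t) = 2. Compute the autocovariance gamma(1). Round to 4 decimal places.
\gamma(1) = 14.8879

Multiply the model equation by X_{t-k} and take expectations. With theta_0 = psi_0 = 1 and psi_j the MA(infinity) weights, this gives
  gamma(k) - sum_i phi_i gamma(k-i) = c_k,
  c_k = sigma^2 * sum_{j=k..q} theta_j psi_{j-k}   (c_k = 0 for k > q),
using gamma(-m) = gamma(m).
psi-weights needed (psi_j = theta_j + sum_i phi_i psi_{j-i}):
  psi_1 = theta_1 + phi_1 = 0.69 + (0.825) = 1.515
Right-hand sides:
  c_0 = sigma^2 (1 + theta_1 psi_1) = 2 * (1 + (0.69)(1.515)) = 2 * 2.04535 = 4.0907
  c_1 = sigma^2 theta_1 = 2 * (0.69) = 1.38
  c_2 = 0
Equations for k = 0 and k = 1 (AR order 1):
  gamma(0) = phi_1 gamma(1) + c_0
  gamma(1) = phi_1 gamma(0) + c_1
Substituting the second into the first: gamma(0) (1 - phi_1^2) = c_0 + phi_1 c_1, so
  gamma(0) = (c_0 + phi_1 c_1) / (1 - phi_1^2) = (4.0907 + (0.825)(1.38)) / (1 - (0.825)^2) = 5.2292 / 0.319375 = 16.373229.
  gamma(1) = phi_1 gamma(0) + c_1 = (0.825)(16.373229) + (1.38) = 14.887914.
Therefore gamma(1) = 14.8879 (to 4 decimal places).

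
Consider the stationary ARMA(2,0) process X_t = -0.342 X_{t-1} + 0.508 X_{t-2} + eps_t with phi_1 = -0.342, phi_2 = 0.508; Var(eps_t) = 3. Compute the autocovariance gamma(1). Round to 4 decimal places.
\gamma(1) = -5.4386

Multiply the model equation by X_{t-k} and take expectations. With theta_0 = psi_0 = 1 and psi_j the MA(infinity) weights, this gives
  gamma(k) - sum_i phi_i gamma(k-i) = c_k,
  c_k = sigma^2 * sum_{j=k..q} theta_j psi_{j-k}   (c_k = 0 for k > q),
using gamma(-m) = gamma(m).
Pure AR (q = 0): c_0 = sigma^2 = 3, c_k = 0 for k >= 1.
Equations for k = 0, 1, 2 (AR order 2, c_2 = 0):
  (E0) gamma(0) = phi_1 gamma(1) + phi_2 gamma(2) + c_0
  (E1) gamma(1) = phi_1 gamma(0) + phi_2 gamma(1) + c_1
  (E2) gamma(2) = phi_1 gamma(1) + phi_2 gamma(0)
From (E1): gamma(1) = A gamma(0) + B with
  A = phi_1 / (1 - phi_2) = -0.342 / 0.492 = -0.695122,   B = c_1 / (1 - phi_2) = 0 / 0.492 = 0.
Insert (E2) into (E0): gamma(0) (1 - phi_2^2) = phi_1 (1 + phi_2) gamma(1) + c_0.
  phi_1 (1 + phi_2) = (-0.342)(1.508) = -0.515736,   1 - phi_2^2 = 0.741936.
Replace gamma(1) by A gamma(0) + B and collect gamma(0):
  gamma(0) [0.741936 - (-0.515736)(-0.695122)] = c_0 = 3
  gamma(0) * 0.383437 = 3
  gamma(0) = 3 / 0.383437 = 7.82398.
  gamma(1) = A gamma(0) = (-0.695122)(7.82398) = -5.43862.
Therefore gamma(1) = -5.4386 (to 4 decimal places).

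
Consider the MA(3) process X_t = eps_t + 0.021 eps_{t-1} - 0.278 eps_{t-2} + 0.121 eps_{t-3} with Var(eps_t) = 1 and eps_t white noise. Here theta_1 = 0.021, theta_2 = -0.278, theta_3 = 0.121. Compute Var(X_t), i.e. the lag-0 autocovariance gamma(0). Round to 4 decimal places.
\gamma(0) = 1.0924

For an MA(q) process X_t = eps_t + sum_i theta_i eps_{t-i} with
Var(eps_t) = sigma^2, the variance is
  gamma(0) = sigma^2 * (1 + sum_i theta_i^2).
  sum_i theta_i^2 = (0.021)^2 + (-0.278)^2 + (0.121)^2 = 0.000441 + 0.077284 + 0.014641 = 0.092366.
  gamma(0) = 1 * (1 + 0.092366) = 1 * 1.092366 = 1.092366, which rounds to 1.0924.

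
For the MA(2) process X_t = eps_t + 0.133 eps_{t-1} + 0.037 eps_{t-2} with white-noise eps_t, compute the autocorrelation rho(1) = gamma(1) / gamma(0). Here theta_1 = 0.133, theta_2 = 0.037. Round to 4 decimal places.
\rho(1) = 0.1353

For an MA(q) process with theta_0 = 1, the autocovariance is
  gamma(k) = sigma^2 * sum_{i=0..q-k} theta_i * theta_{i+k},
and rho(k) = gamma(k) / gamma(0). Sigma^2 cancels.
  numerator   = (1)*(0.133) + (0.133)*(0.037) = 0.137921.
  denominator = (1)^2 + (0.133)^2 + (0.037)^2 = 1.019058.
  rho(1) = 0.137921 / 1.019058 = 0.1353.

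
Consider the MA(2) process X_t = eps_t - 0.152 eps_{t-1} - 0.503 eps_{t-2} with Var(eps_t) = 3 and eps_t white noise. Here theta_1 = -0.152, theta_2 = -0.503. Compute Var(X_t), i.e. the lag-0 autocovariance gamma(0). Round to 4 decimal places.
\gamma(0) = 3.8283

For an MA(q) process X_t = eps_t + sum_i theta_i eps_{t-i} with
Var(eps_t) = sigma^2, the variance is
  gamma(0) = sigma^2 * (1 + sum_i theta_i^2).
  sum_i theta_i^2 = (-0.152)^2 + (-0.503)^2 = 0.023104 + 0.253009 = 0.276113.
  gamma(0) = 3 * (1 + 0.276113) = 3 * 1.276113 = 3.828339, which rounds to 3.8283.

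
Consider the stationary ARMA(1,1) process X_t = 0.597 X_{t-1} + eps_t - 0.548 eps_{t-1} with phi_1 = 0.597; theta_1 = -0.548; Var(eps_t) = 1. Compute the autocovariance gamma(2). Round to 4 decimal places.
\gamma(2) = 0.0306

Multiply the model equation by X_{t-k} and take expectations. With theta_0 = psi_0 = 1 and psi_j the MA(infinity) weights, this gives
  gamma(k) - sum_i phi_i gamma(k-i) = c_k,
  c_k = sigma^2 * sum_{j=k..q} theta_j psi_{j-k}   (c_k = 0 for k > q),
using gamma(-m) = gamma(m).
psi-weights needed (psi_j = theta_j + sum_i phi_i psi_{j-i}):
  psi_1 = theta_1 + phi_1 = -0.548 + (0.597) = 0.049
Right-hand sides:
  c_0 = sigma^2 (1 + theta_1 psi_1) = 1 * (1 + (-0.548)(0.049)) = 1 * 0.973148 = 0.973148
  c_1 = sigma^2 theta_1 = 1 * (-0.548) = -0.548
  c_2 = 0
Equations for k = 0 and k = 1 (AR order 1):
  gamma(0) = phi_1 gamma(1) + c_0
  gamma(1) = phi_1 gamma(0) + c_1
Substituting the second into the first: gamma(0) (1 - phi_1^2) = c_0 + phi_1 c_1, so
  gamma(0) = (c_0 + phi_1 c_1) / (1 - phi_1^2) = (0.973148 + (0.597)(-0.548)) / (1 - (0.597)^2) = 0.645992 / 0.643591 = 1.003731.
  gamma(1) = phi_1 gamma(0) + c_1 = (0.597)(1.003731) + (-0.548) = 0.051227.
For k = 2 (> q): gamma(2) = phi_1 gamma(1) = (0.597)(0.051227) = 0.030583.
Therefore gamma(2) = 0.0306 (to 4 decimal places).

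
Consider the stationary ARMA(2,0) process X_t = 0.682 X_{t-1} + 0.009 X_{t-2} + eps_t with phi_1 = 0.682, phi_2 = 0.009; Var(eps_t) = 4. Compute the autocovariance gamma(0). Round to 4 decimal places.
\gamma(0) = 7.5996

Multiply the model equation by X_{t-k} and take expectations. With theta_0 = psi_0 = 1 and psi_j the MA(infinity) weights, this gives
  gamma(k) - sum_i phi_i gamma(k-i) = c_k,
  c_k = sigma^2 * sum_{j=k..q} theta_j psi_{j-k}   (c_k = 0 for k > q),
using gamma(-m) = gamma(m).
Pure AR (q = 0): c_0 = sigma^2 = 4, c_k = 0 for k >= 1.
Equations for k = 0, 1, 2 (AR order 2, c_2 = 0):
  (E0) gamma(0) = phi_1 gamma(1) + phi_2 gamma(2) + c_0
  (E1) gamma(1) = phi_1 gamma(0) + phi_2 gamma(1) + c_1
  (E2) gamma(2) = phi_1 gamma(1) + phi_2 gamma(0)
From (E1): gamma(1) = A gamma(0) + B with
  A = phi_1 / (1 - phi_2) = 0.682 / 0.991 = 0.688194,   B = c_1 / (1 - phi_2) = 0 / 0.991 = 0.
Insert (E2) into (E0): gamma(0) (1 - phi_2^2) = phi_1 (1 + phi_2) gamma(1) + c_0.
  phi_1 (1 + phi_2) = (0.682)(1.009) = 0.688138,   1 - phi_2^2 = 0.999919.
Replace gamma(1) by A gamma(0) + B and collect gamma(0):
  gamma(0) [0.999919 - (0.688138)(0.688194)] = c_0 = 4
  gamma(0) * 0.526347 = 4
  gamma(0) = 4 / 0.526347 = 7.599553.
Therefore gamma(0) = 7.5996 (to 4 decimal places).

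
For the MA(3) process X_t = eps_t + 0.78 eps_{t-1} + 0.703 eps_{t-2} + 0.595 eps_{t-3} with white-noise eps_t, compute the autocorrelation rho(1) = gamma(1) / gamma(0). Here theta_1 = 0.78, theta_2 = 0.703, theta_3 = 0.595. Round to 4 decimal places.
\rho(1) = 0.7110

For an MA(q) process with theta_0 = 1, the autocovariance is
  gamma(k) = sigma^2 * sum_{i=0..q-k} theta_i * theta_{i+k},
and rho(k) = gamma(k) / gamma(0). Sigma^2 cancels.
  numerator   = (1)*(0.78) + (0.78)*(0.703) + (0.703)*(0.595) = 1.746625.
  denominator = (1)^2 + (0.78)^2 + (0.703)^2 + (0.595)^2 = 2.456634.
  rho(1) = 1.746625 / 2.456634 = 0.7110.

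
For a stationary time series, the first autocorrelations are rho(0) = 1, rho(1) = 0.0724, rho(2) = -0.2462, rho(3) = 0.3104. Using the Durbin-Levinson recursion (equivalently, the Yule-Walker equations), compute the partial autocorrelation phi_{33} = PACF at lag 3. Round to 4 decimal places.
\phi_{33} = 0.3770

The PACF at lag k is phi_{kk}, the last component of the solution
to the Yule-Walker system G_k phi = r_k where
  (G_k)_{ij} = rho(|i - j|), (r_k)_i = rho(i), i,j = 1..k.
Equivalently, Durbin-Levinson gives phi_{kk} iteratively:
  phi_{11} = rho(1)
  phi_{kk} = [rho(k) - sum_{j=1..k-1} phi_{k-1,j} rho(k-j)]
            / [1 - sum_{j=1..k-1} phi_{k-1,j} rho(j)],
  phi_{k,j} = phi_{k-1,j} - phi_{kk} phi_{k-1,k-j},  j = 1..k-1.
Step k = 1:
  phi_11 = rho(1) = 0.0724.
Step k = 2:
  phi_22 = [rho(2) - phi_11 rho(1)] / [1 - phi_11 rho(1)] = [-0.2462 - (0.0724)(0.0724)] / [1 - (0.0724)(0.0724)]
         = -0.25144176 / 0.99475824 = -0.252767.
  Update: phi_21 = phi_11 - phi_22 phi_11 = 0.0724 - (-0.252767)(0.0724) = 0.0907.
Step k = 3:
  phi_33 = [rho(3) - phi_21 rho(2) - phi_22 rho(1)] / [1 - phi_21 rho(1) - phi_22 rho(2)]
    numerator   = 0.3104 - (0.0907)(-0.2462) - (-0.252767)(0.0724) = 0.35103073
    denominator = 1 - (0.0907)(0.0724) - (-0.252767)(-0.2462) = 0.93120214
  phi_33 = 0.35103073 / 0.93120214 = 0.377.
Therefore phi_{33} = 0.3770.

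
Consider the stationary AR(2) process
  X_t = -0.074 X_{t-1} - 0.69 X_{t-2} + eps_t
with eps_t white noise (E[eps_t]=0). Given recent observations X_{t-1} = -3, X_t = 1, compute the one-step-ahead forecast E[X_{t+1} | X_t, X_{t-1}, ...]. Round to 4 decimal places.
E[X_{t+1} \mid \mathcal F_t] = 1.9960

For an AR(p) model X_t = c + sum_i phi_i X_{t-i} + eps_t, the
one-step-ahead conditional mean is
  E[X_{t+1} | X_t, ...] = c + sum_i phi_i X_{t+1-i}.
Substitute known values:
  E[X_{t+1} | ...] = (-0.074) * (1) + (-0.69) * (-3)
                   = 1.9960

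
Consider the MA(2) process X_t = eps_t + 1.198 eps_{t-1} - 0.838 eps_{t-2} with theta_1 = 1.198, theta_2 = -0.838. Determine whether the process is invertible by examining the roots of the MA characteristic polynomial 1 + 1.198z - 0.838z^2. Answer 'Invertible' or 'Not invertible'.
\text{Not invertible}

The MA(q) characteristic polynomial is P(z) = 1 + 1.198z - 0.838z^2.
Invertibility requires all roots to lie outside the unit circle, i.e. |z| > 1 for every root.
Set 1 + (1.198) z + (-0.838) z^2 = 0, i.e. a z^2 + b z + c = 0 with a = -0.838, b = 1.198, c = 1.
Discriminant D = b^2 - 4ac = (1.198)^2 - 4*(-0.838)*1 = 1.435204 - (-3.352) = 4.787204.
D >= 0, so the roots are real: z = (-b +/- sqrt(D)) / (2a) = (-1.198 +/- 2.187968) / (-1.676).
  z_1 = (-1.198 + 2.187968) / (-1.676) = -0.5907,   |z_1| = 0.5907.
  z_2 = (-1.198 - 2.187968) / (-1.676) = 2.0203,   |z_2| = 2.0203.
Moduli of all roots: 0.5907, 2.0203.
All moduli strictly greater than 1? No.
Verdict: Not invertible.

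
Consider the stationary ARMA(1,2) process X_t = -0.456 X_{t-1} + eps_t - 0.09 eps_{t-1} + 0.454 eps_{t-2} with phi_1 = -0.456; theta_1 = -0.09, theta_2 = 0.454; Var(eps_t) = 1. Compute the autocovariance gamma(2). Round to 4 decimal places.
\gamma(2) = 1.0077

Multiply the model equation by X_{t-k} and take expectations. With theta_0 = psi_0 = 1 and psi_j the MA(infinity) weights, this gives
  gamma(k) - sum_i phi_i gamma(k-i) = c_k,
  c_k = sigma^2 * sum_{j=k..q} theta_j psi_{j-k}   (c_k = 0 for k > q),
using gamma(-m) = gamma(m).
psi-weights needed (psi_j = theta_j + sum_i phi_i psi_{j-i}):
  psi_1 = theta_1 + phi_1 = -0.09 + (-0.456) = -0.546
  psi_2 = theta_2 + phi_1 psi_1 = 0.454 + (-0.456)(-0.546) = 0.702976
Right-hand sides:
  c_0 = sigma^2 (1 + theta_1 psi_1 + theta_2 psi_2) = 1 * (1 + (-0.09)(-0.546) + (0.454)(0.702976)) = 1 * 1.368291 = 1.368291
  c_1 = sigma^2 (theta_1 + theta_2 psi_1) = 1 * (-0.09 + (0.454)(-0.546)) = -0.337884
  c_2 = sigma^2 theta_2 = 1 * (0.454) = 0.454
Equations for k = 0 and k = 1 (AR order 1):
  gamma(0) = phi_1 gamma(1) + c_0
  gamma(1) = phi_1 gamma(0) + c_1
Substituting the second into the first: gamma(0) (1 - phi_1^2) = c_0 + phi_1 c_1, so
  gamma(0) = (c_0 + phi_1 c_1) / (1 - phi_1^2) = (1.368291 + (-0.456)(-0.337884)) / (1 - (-0.456)^2) = 1.522366 / 0.792064 = 1.922024.
  gamma(1) = phi_1 gamma(0) + c_1 = (-0.456)(1.922024) + (-0.337884) = -1.214327.
For k = 2: gamma(2) = phi_1 gamma(1) + c_2
  = (-0.456)(-1.214327) + (0.454) = 1.007733.
Therefore gamma(2) = 1.0077 (to 4 decimal places).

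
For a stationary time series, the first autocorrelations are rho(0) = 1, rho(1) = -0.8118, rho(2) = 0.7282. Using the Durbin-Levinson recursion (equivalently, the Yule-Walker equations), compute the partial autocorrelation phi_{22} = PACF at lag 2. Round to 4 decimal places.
\phi_{22} = 0.2029

The PACF at lag k is phi_{kk}, the last component of the solution
to the Yule-Walker system G_k phi = r_k where
  (G_k)_{ij} = rho(|i - j|), (r_k)_i = rho(i), i,j = 1..k.
Equivalently, Durbin-Levinson gives phi_{kk} iteratively:
  phi_{11} = rho(1)
  phi_{kk} = [rho(k) - sum_{j=1..k-1} phi_{k-1,j} rho(k-j)]
            / [1 - sum_{j=1..k-1} phi_{k-1,j} rho(j)],
  phi_{k,j} = phi_{k-1,j} - phi_{kk} phi_{k-1,k-j},  j = 1..k-1.
Step k = 1:
  phi_11 = rho(1) = -0.8118.
Step k = 2:
  phi_22 = [rho(2) - phi_11 rho(1)] / [1 - phi_11 rho(1)] = [0.7282 - (-0.8118)(-0.8118)] / [1 - (-0.8118)(-0.8118)]
         = 0.06918076 / 0.34098076 = 0.2029.
Therefore phi_{22} = 0.2029.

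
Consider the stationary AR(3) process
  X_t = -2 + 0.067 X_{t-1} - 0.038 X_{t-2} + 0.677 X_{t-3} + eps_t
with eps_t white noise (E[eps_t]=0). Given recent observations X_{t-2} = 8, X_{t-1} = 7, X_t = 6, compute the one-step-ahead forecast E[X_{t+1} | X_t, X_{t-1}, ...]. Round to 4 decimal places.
E[X_{t+1} \mid \mathcal F_t] = 3.5520

For an AR(p) model X_t = c + sum_i phi_i X_{t-i} + eps_t, the
one-step-ahead conditional mean is
  E[X_{t+1} | X_t, ...] = c + sum_i phi_i X_{t+1-i}.
Substitute known values:
  E[X_{t+1} | ...] = -2 + (0.067) * (6) + (-0.038) * (7) + (0.677) * (8)
                   = 3.5520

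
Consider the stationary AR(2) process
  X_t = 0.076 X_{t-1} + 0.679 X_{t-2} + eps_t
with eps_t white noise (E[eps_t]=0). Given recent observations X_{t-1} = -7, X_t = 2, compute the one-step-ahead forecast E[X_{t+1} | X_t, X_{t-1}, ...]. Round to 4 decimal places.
E[X_{t+1} \mid \mathcal F_t] = -4.6010

For an AR(p) model X_t = c + sum_i phi_i X_{t-i} + eps_t, the
one-step-ahead conditional mean is
  E[X_{t+1} | X_t, ...] = c + sum_i phi_i X_{t+1-i}.
Substitute known values:
  E[X_{t+1} | ...] = (0.076) * (2) + (0.679) * (-7)
                   = -4.6010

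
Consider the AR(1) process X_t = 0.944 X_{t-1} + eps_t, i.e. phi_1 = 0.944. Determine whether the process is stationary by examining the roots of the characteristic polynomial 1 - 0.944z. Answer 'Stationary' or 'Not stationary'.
\text{Stationary}

The AR(p) characteristic polynomial is P(z) = 1 - 0.944z.
Stationarity requires all roots to lie outside the unit circle, i.e. |z| > 1 for every root.
This is linear in z: 1 + (-0.944) z = 0  =>  z = -1/(-0.944) = 1.059322,  |z| = 1.059322.
Moduli of all roots: 1.0593.
All moduli strictly greater than 1? Yes.
Verdict: Stationary.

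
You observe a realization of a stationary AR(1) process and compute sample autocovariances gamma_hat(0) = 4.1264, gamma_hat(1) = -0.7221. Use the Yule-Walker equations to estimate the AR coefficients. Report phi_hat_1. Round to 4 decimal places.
\hat\phi_{1} = -0.1750

The Yule-Walker equations for an AR(p) process read, in matrix form,
  Gamma_p phi = r_p,   with   (Gamma_p)_{ij} = gamma(|i - j|),
                       (r_p)_i = gamma(i),   i,j = 1..p.
Substitute the sample gammas (Toeplitz matrix and right-hand side of size 1):
  Gamma_p = [[4.1264]]
  r_p     = [-0.7221]
With p = 1 this is the single equation gamma(0) phi_1 = gamma(1):
  phi_hat_1 = gamma(1) / gamma(0) = -0.7221 / 4.1264 = -0.1750.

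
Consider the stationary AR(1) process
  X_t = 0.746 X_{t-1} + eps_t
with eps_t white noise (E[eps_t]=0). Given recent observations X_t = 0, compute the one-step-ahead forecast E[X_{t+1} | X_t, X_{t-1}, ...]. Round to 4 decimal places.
E[X_{t+1} \mid \mathcal F_t] = 0.0000

For an AR(p) model X_t = c + sum_i phi_i X_{t-i} + eps_t, the
one-step-ahead conditional mean is
  E[X_{t+1} | X_t, ...] = c + sum_i phi_i X_{t+1-i}.
Substitute known values:
  E[X_{t+1} | ...] = (0.746) * (0)
                   = 0.0000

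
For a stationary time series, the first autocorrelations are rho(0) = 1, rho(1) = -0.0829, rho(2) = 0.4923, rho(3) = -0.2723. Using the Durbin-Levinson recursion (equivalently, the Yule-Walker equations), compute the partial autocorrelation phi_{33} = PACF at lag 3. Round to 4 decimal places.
\phi_{33} = -0.2790

The PACF at lag k is phi_{kk}, the last component of the solution
to the Yule-Walker system G_k phi = r_k where
  (G_k)_{ij} = rho(|i - j|), (r_k)_i = rho(i), i,j = 1..k.
Equivalently, Durbin-Levinson gives phi_{kk} iteratively:
  phi_{11} = rho(1)
  phi_{kk} = [rho(k) - sum_{j=1..k-1} phi_{k-1,j} rho(k-j)]
            / [1 - sum_{j=1..k-1} phi_{k-1,j} rho(j)],
  phi_{k,j} = phi_{k-1,j} - phi_{kk} phi_{k-1,k-j},  j = 1..k-1.
Step k = 1:
  phi_11 = rho(1) = -0.0829.
Step k = 2:
  phi_22 = [rho(2) - phi_11 rho(1)] / [1 - phi_11 rho(1)] = [0.4923 - (-0.0829)(-0.0829)] / [1 - (-0.0829)(-0.0829)]
         = 0.48542759 / 0.99312759 = 0.488787.
  Update: phi_21 = phi_11 - phi_22 phi_11 = -0.0829 - (0.488787)(-0.0829) = -0.04238.
Step k = 3:
  phi_33 = [rho(3) - phi_21 rho(2) - phi_22 rho(1)] / [1 - phi_21 rho(1) - phi_22 rho(2)]
    numerator   = -0.2723 - (-0.04238)(0.4923) - (0.488787)(-0.0829) = -0.21091611
    denominator = 1 - (-0.04238)(-0.0829) - (0.488787)(0.4923) = 0.75585702
  phi_33 = -0.21091611 / 0.75585702 = -0.279.
Therefore phi_{33} = -0.2790.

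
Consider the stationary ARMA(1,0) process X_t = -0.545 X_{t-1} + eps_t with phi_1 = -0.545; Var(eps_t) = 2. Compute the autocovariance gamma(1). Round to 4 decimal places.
\gamma(1) = -1.5506

Multiply the model equation by X_{t-k} and take expectations. With theta_0 = psi_0 = 1 and psi_j the MA(infinity) weights, this gives
  gamma(k) - sum_i phi_i gamma(k-i) = c_k,
  c_k = sigma^2 * sum_{j=k..q} theta_j psi_{j-k}   (c_k = 0 for k > q),
using gamma(-m) = gamma(m).
Pure AR (q = 0): c_0 = sigma^2 = 2, c_k = 0 for k >= 1.
Equations for k = 0 and k = 1 (AR order 1):
  gamma(0) = phi_1 gamma(1) + c_0
  gamma(1) = phi_1 gamma(0) + c_1
Substituting the second into the first: gamma(0) (1 - phi_1^2) = c_0 + phi_1 c_1, so
  gamma(0) = c_0 / (1 - phi_1^2) = 2 / (1 - (-0.545)^2) = 2 / 0.702975 = 2.845051.
  gamma(1) = phi_1 gamma(0) = (-0.545)(2.845051) = -1.550553.
Therefore gamma(1) = -1.5506 (to 4 decimal places).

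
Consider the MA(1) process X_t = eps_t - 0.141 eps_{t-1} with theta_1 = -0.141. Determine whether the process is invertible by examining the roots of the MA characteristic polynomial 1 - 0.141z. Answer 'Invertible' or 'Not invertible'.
\text{Invertible}

The MA(q) characteristic polynomial is P(z) = 1 - 0.141z.
Invertibility requires all roots to lie outside the unit circle, i.e. |z| > 1 for every root.
This is linear in z: 1 + (-0.141) z = 0  =>  z = -1/(-0.141) = 7.092199,  |z| = 7.092199.
Moduli of all roots: 7.0922.
All moduli strictly greater than 1? Yes.
Verdict: Invertible.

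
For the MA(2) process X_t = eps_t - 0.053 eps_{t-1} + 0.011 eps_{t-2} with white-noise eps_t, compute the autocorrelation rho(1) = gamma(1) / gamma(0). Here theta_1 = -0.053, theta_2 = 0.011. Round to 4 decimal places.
\rho(1) = -0.0534

For an MA(q) process with theta_0 = 1, the autocovariance is
  gamma(k) = sigma^2 * sum_{i=0..q-k} theta_i * theta_{i+k},
and rho(k) = gamma(k) / gamma(0). Sigma^2 cancels.
  numerator   = (1)*(-0.053) + (-0.053)*(0.011) = -0.053583.
  denominator = (1)^2 + (-0.053)^2 + (0.011)^2 = 1.00293.
  rho(1) = -0.053583 / 1.00293 = -0.0534.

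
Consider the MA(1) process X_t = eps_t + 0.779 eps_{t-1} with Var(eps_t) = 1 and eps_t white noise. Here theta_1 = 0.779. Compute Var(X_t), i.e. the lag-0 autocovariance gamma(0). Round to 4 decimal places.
\gamma(0) = 1.6068

For an MA(q) process X_t = eps_t + sum_i theta_i eps_{t-i} with
Var(eps_t) = sigma^2, the variance is
  gamma(0) = sigma^2 * (1 + sum_i theta_i^2).
  sum_i theta_i^2 = (0.779)^2 = 0.606841.
  gamma(0) = 1 * (1 + 0.606841) = 1 * 1.606841 = 1.606841, which rounds to 1.6068.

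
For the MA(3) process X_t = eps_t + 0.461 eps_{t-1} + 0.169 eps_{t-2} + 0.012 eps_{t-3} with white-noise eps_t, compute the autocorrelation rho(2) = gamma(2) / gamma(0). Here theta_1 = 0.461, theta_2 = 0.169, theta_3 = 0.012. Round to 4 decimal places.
\rho(2) = 0.1406

For an MA(q) process with theta_0 = 1, the autocovariance is
  gamma(k) = sigma^2 * sum_{i=0..q-k} theta_i * theta_{i+k},
and rho(k) = gamma(k) / gamma(0). Sigma^2 cancels.
  numerator   = (1)*(0.169) + (0.461)*(0.012) = 0.174532.
  denominator = (1)^2 + (0.461)^2 + (0.169)^2 + (0.012)^2 = 1.241226.
  rho(2) = 0.174532 / 1.241226 = 0.1406.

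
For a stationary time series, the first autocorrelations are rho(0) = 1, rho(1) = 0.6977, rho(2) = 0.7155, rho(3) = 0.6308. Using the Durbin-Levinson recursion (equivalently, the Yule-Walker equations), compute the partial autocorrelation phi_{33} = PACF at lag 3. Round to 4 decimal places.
\phi_{33} = 0.1049

The PACF at lag k is phi_{kk}, the last component of the solution
to the Yule-Walker system G_k phi = r_k where
  (G_k)_{ij} = rho(|i - j|), (r_k)_i = rho(i), i,j = 1..k.
Equivalently, Durbin-Levinson gives phi_{kk} iteratively:
  phi_{11} = rho(1)
  phi_{kk} = [rho(k) - sum_{j=1..k-1} phi_{k-1,j} rho(k-j)]
            / [1 - sum_{j=1..k-1} phi_{k-1,j} rho(j)],
  phi_{k,j} = phi_{k-1,j} - phi_{kk} phi_{k-1,k-j},  j = 1..k-1.
Step k = 1:
  phi_11 = rho(1) = 0.6977.
Step k = 2:
  phi_22 = [rho(2) - phi_11 rho(1)] / [1 - phi_11 rho(1)] = [0.7155 - (0.6977)(0.6977)] / [1 - (0.6977)(0.6977)]
         = 0.22871471 / 0.51321471 = 0.445651.
  Update: phi_21 = phi_11 - phi_22 phi_11 = 0.6977 - (0.445651)(0.6977) = 0.386769.
Step k = 3:
  phi_33 = [rho(3) - phi_21 rho(2) - phi_22 rho(1)] / [1 - phi_21 rho(1) - phi_22 rho(2)]
    numerator   = 0.6308 - (0.386769)(0.7155) - (0.445651)(0.6977) = 0.04313584
    denominator = 1 - (0.386769)(0.6977) - (0.445651)(0.7155) = 0.41128774
  phi_33 = 0.04313584 / 0.41128774 = 0.1049.
Therefore phi_{33} = 0.1049.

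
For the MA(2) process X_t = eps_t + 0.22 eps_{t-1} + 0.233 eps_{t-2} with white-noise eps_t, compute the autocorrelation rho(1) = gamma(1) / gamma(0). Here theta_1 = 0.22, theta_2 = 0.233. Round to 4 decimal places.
\rho(1) = 0.2460

For an MA(q) process with theta_0 = 1, the autocovariance is
  gamma(k) = sigma^2 * sum_{i=0..q-k} theta_i * theta_{i+k},
and rho(k) = gamma(k) / gamma(0). Sigma^2 cancels.
  numerator   = (1)*(0.22) + (0.22)*(0.233) = 0.27126.
  denominator = (1)^2 + (0.22)^2 + (0.233)^2 = 1.102689.
  rho(1) = 0.27126 / 1.102689 = 0.2460.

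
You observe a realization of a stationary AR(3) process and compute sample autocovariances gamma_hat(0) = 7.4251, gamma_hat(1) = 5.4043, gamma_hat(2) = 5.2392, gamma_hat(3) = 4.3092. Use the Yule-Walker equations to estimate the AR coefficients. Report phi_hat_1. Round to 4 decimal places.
\hat\phi_{1} = 0.4680

The Yule-Walker equations for an AR(p) process read, in matrix form,
  Gamma_p phi = r_p,   with   (Gamma_p)_{ij} = gamma(|i - j|),
                       (r_p)_i = gamma(i),   i,j = 1..p.
Substitute the sample gammas (Toeplitz matrix and right-hand side of size 3):
  Gamma_p = [[7.4251, 5.4043, 5.2392], [5.4043, 7.4251, 5.4043], [5.2392, 5.4043, 7.4251]]
  r_p     = [5.4043, 5.2392, 4.3092]
Written out (R1..R3):
  (R1) 7.4251 phi_1 + 5.4043 phi_2 + 5.2392 phi_3 = 5.4043
  (R2) 5.4043 phi_1 + 7.4251 phi_2 + 5.4043 phi_3 = 5.2392
  (R3) 5.2392 phi_1 + 5.4043 phi_2 + 7.4251 phi_3 = 4.3092
Gaussian elimination:
  R2 <- R2 - (5.4043/7.4251) R1 = R2 - (0.727842) R1:  3.491623 phi_2 + 1.59099 phi_3 = 1.305723
  R3 <- R3 - (5.2392/7.4251) R1 = R3 - (0.705607) R1:  1.59099 phi_2 + 3.728286 phi_3 = 0.49589
  R3 <- R3 - (1.59099/3.491623) R2 = R3 - (0.455659) R2:  3.003337 phi_3 = -0.099075
Back-substitution:
  phi_hat_3 = -0.099075 / 3.003337 = -0.032988
  phi_hat_2 = (1.305723 - (1.59099)(-0.032988)) / 3.491623 = 0.38899
  phi_hat_1 = (5.4043 - (5.4043)(0.38899) - (5.2392)(-0.032988)) / 7.4251 = 0.467995
So phi_hat = [0.4680, 0.3890, -0.0330].
Therefore phi_hat_1 = 0.4680.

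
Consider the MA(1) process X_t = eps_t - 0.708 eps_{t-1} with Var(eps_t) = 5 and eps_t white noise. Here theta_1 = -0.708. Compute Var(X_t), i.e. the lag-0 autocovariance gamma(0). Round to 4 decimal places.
\gamma(0) = 7.5063

For an MA(q) process X_t = eps_t + sum_i theta_i eps_{t-i} with
Var(eps_t) = sigma^2, the variance is
  gamma(0) = sigma^2 * (1 + sum_i theta_i^2).
  sum_i theta_i^2 = (-0.708)^2 = 0.501264.
  gamma(0) = 5 * (1 + 0.501264) = 5 * 1.501264 = 7.50632, which rounds to 7.5063.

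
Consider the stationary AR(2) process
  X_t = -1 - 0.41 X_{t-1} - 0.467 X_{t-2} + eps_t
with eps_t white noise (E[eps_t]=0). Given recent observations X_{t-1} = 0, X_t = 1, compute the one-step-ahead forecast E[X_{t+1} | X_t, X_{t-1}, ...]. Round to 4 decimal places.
E[X_{t+1} \mid \mathcal F_t] = -1.4100

For an AR(p) model X_t = c + sum_i phi_i X_{t-i} + eps_t, the
one-step-ahead conditional mean is
  E[X_{t+1} | X_t, ...] = c + sum_i phi_i X_{t+1-i}.
Substitute known values:
  E[X_{t+1} | ...] = -1 + (-0.41) * (1) + (-0.467) * (0)
                   = -1.4100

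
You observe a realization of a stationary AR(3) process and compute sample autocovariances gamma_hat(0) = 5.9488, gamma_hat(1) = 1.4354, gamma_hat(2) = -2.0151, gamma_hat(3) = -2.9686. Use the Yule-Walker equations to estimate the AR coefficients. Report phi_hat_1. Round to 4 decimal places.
\hat\phi_{1} = 0.1900

The Yule-Walker equations for an AR(p) process read, in matrix form,
  Gamma_p phi = r_p,   with   (Gamma_p)_{ij} = gamma(|i - j|),
                       (r_p)_i = gamma(i),   i,j = 1..p.
Substitute the sample gammas (Toeplitz matrix and right-hand side of size 3):
  Gamma_p = [[5.9488, 1.4354, -2.0151], [1.4354, 5.9488, 1.4354], [-2.0151, 1.4354, 5.9488]]
  r_p     = [1.4354, -2.0151, -2.9686]
Written out (R1..R3):
  (R1) 5.9488 phi_1 + 1.4354 phi_2 - 2.0151 phi_3 = 1.4354
  (R2) 1.4354 phi_1 + 5.9488 phi_2 + 1.4354 phi_3 = -2.0151
  (R3) -2.0151 phi_1 + 1.4354 phi_2 + 5.9488 phi_3 = -2.9686
Gaussian elimination:
  R2 <- R2 - (1.4354/5.9488) R1 = R2 - (0.241292) R1:  5.602449 phi_2 + 1.921628 phi_3 = -2.361451
  R3 <- R3 - (-2.0151/5.9488) R1 = R3 - (-0.338741) R1:  1.921628 phi_2 + 5.266204 phi_3 = -2.482372
  R3 <- R3 - (1.921628/5.602449) R2 = R3 - (0.342998) R2:  4.607089 phi_3 = -1.672399
Back-substitution:
  phi_hat_3 = -1.672399 / 4.607089 = -0.363006
  phi_hat_2 = (-2.361451 - (1.921628)(-0.363006)) / 5.602449 = -0.296993
  phi_hat_1 = (1.4354 - (1.4354)(-0.296993) - (-2.0151)(-0.363006)) / 5.9488 = 0.18999
So phi_hat = [0.1900, -0.2970, -0.3630].
Therefore phi_hat_1 = 0.1900.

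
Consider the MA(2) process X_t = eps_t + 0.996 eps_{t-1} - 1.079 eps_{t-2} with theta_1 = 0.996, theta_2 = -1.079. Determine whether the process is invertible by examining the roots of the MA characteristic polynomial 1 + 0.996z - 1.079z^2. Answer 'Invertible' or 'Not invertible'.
\text{Not invertible}

The MA(q) characteristic polynomial is P(z) = 1 + 0.996z - 1.079z^2.
Invertibility requires all roots to lie outside the unit circle, i.e. |z| > 1 for every root.
Set 1 + (0.996) z + (-1.079) z^2 = 0, i.e. a z^2 + b z + c = 0 with a = -1.079, b = 0.996, c = 1.
Discriminant D = b^2 - 4ac = (0.996)^2 - 4*(-1.079)*1 = 0.992016 - (-4.316) = 5.308016.
D >= 0, so the roots are real: z = (-b +/- sqrt(D)) / (2a) = (-0.996 +/- 2.303913) / (-2.158).
  z_1 = (-0.996 + 2.303913) / (-2.158) = -0.6061,   |z_1| = 0.6061.
  z_2 = (-0.996 - 2.303913) / (-2.158) = 1.5292,   |z_2| = 1.5292.
Moduli of all roots: 0.6061, 1.5292.
All moduli strictly greater than 1? No.
Verdict: Not invertible.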